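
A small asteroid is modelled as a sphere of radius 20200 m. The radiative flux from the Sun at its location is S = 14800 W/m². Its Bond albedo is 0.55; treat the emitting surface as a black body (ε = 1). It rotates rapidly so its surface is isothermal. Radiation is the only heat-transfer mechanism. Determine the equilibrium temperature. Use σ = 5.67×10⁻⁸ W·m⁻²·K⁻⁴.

T ≈ 414 K

At equilibrium, absorbed power = emitted power.
Absorbing cross-section = πr² = 1.282×10⁹ m²; emitting surface = 4πr² = 5.128×10⁹ m² (ratio 4).
(1−a)S·A_cross = εσ·A_surf·T⁴  ⇒  T⁴ = (1−a)S/(4σ).
T⁴ = 0.450·14800/(4·5.67×10⁻⁸) = 2.937×10¹⁰ K⁴.
T = (2.937×10¹⁰)^(1/4).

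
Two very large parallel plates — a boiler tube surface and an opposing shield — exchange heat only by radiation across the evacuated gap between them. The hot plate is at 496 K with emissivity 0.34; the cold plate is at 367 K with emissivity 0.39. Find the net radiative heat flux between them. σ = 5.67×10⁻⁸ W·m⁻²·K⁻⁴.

For two infinite grey parallel plates, q = σ(T₁⁴ − T₂⁴)/(1/ε₁ + 1/ε₂ − 1).
T₁⁴ − T₂⁴ = 6.052×10¹⁰ − 1.814×10¹⁰ = 4.238×10¹⁰ K⁴.
1/ε₁ + 1/ε₂ − 1 = 2.941 + 2.564 − 1 = 4.505.
q = 5.67×10⁻⁸ × 4.238×10¹⁰ / 4.505.

q ≈ 533 W/m²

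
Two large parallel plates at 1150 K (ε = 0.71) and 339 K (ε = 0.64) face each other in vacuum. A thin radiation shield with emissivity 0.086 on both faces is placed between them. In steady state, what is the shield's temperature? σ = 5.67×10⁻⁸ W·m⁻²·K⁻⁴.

T_s ≈ 970 K

In steady state the net flux on the hot side equals that on the cold side.
σ(T₁⁴−T_s⁴)/D₁ = σ(T_s⁴−T₂⁴)/D₂, with D₁ = 1/ε₁+1/ε_s−1 = 12.04, D₂ = 1/ε_s+1/ε₂−1 = 12.19.
Solve for T_s⁴: T_s⁴ = (D₂·T₁⁴ + D₁·T₂⁴)/(D₁+D₂) = 8.866×10¹¹ K⁴.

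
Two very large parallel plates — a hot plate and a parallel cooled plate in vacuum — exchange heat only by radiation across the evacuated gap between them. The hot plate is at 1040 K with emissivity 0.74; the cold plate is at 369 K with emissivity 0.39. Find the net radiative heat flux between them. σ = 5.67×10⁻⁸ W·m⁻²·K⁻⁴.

q ≈ 22400 W/m²

For two infinite grey parallel plates, q = σ(T₁⁴ − T₂⁴)/(1/ε₁ + 1/ε₂ − 1).
T₁⁴ − T₂⁴ = 1.170×10¹² − 1.854×10¹⁰ = 1.151×10¹² K⁴.
1/ε₁ + 1/ε₂ − 1 = 1.351 + 2.564 − 1 = 2.915.
q = 5.67×10⁻⁸ × 1.151×10¹² / 2.915.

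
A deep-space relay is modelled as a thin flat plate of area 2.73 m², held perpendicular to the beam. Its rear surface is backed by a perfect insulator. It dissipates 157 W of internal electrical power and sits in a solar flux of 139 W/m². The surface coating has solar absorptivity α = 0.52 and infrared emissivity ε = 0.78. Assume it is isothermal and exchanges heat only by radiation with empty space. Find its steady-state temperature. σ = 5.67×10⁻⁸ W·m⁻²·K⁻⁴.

At steady state, absorbed solar power + internal power = radiated power.
Absorbed: α·S·A_cross = 0.52·139·2.730 = 197.3 W (cross-section A).
Total input = 197.3 + 157 = 354.3 W.
Radiated: εσ·A_surf·T⁴ with A_surf = A = 2.730 m².
T⁴ = 354.3/(0.78·5.67×10⁻⁸·2.730) = 2.935×10⁹ K⁴.

T ≈ 233 K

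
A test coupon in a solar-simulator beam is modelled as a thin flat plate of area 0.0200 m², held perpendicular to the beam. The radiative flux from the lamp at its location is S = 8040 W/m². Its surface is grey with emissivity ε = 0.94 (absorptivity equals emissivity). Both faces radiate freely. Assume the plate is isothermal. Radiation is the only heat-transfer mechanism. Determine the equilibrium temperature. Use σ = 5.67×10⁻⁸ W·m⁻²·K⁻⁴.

At equilibrium, absorbed power = emitted power.
Absorbing cross-section = A = 0.02000 m²; emitting surface = 2A = 0.04000 m² (ratio 2).
εS·A_cross = εσ·A_surf·T⁴  ⇒  T⁴ = S/(2σ)   (ε cancels).
T⁴ = 8040/(2·5.67×10⁻⁸) = 7.090×10¹⁰ K⁴.
T = (7.090×10¹⁰)^(1/4).

T ≈ 516 K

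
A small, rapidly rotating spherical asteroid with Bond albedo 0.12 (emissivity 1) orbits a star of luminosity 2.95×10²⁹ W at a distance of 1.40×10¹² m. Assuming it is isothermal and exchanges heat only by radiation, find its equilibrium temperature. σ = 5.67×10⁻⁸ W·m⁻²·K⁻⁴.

First find the stellar flux at distance d: S = L/(4πd²) = 2.95×10²⁹/(4π·(1.40×10¹²)²) = 11980 W/m².
For an isothermal sphere, absorbed (1−a)S·πr² = emitted σ·4πr²·T⁴, so T⁴ = (1−a)S/(4σ).
T⁴ = 0.880·11980/(4·5.67×10⁻⁸) = 4.647×10¹⁰ K⁴.

T ≈ 464 K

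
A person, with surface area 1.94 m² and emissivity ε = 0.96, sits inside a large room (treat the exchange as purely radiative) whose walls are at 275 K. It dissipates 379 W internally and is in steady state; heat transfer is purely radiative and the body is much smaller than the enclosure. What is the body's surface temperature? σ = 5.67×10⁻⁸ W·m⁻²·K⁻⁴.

T ≈ 311 K

For a small grey body in a large enclosure, net radiated power = εσA(T⁴ − T_w⁴).
Steady state: P = εσA(T⁴ − T_w⁴) with A = 1.94 m².
T⁴ = P/(εσA) + T_w⁴ = 379/(0.96·5.67×10⁻⁸·1.940) + (275)⁴
    = 3.589×10⁹ + 5.719×10⁹ = 9.308×10⁹ K⁴.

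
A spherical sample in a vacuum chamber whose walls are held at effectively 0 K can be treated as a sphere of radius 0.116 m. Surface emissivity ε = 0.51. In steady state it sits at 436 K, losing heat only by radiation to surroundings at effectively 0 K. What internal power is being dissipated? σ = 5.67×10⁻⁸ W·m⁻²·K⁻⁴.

P ≈ 177 W

Steady state: P = εσA T⁴.
A = 4πr² = 0.1691 m²; T⁴ = (436)⁴ = 3.614×10¹⁰ K⁴.
P = 0.51 × 5.67×10⁻⁸ × 0.1691 × 3.614×10¹⁰.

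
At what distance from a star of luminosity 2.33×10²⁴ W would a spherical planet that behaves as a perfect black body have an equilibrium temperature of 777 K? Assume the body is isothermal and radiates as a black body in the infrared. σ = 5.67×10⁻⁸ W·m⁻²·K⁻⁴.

d ≈ 1.50×10⁹ m

For an isothermal black-emitting sphere, (1−a)S·πr² = σ·4πr²·T⁴ ⇒ S = 4σT⁴/(1−a).
S = 4·5.67×10⁻⁸·(777)⁴/1.00 = 82670 W/m².
Flux falls as S = L/(4πd²), so d = √(L/(4πS)) = √(2.33×10²⁴/(4π·82670)).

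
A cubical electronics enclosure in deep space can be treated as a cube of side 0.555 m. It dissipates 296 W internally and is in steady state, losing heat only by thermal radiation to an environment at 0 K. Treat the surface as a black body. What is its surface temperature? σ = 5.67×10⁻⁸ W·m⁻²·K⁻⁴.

Steady state: internal power = radiated power, P = εσA T⁴.
Radiating area A = 6L² = 1.848 m².
T⁴ = P/(εσA) = 296/(1.0·5.67×10⁻⁸·1.848) = 2.825×10⁹ K⁴.
T = (2.825×10⁹)^(1/4).

T ≈ 231 K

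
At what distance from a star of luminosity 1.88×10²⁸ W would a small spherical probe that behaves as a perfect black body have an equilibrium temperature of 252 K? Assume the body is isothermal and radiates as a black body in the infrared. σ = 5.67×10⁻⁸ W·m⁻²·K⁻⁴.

For an isothermal black-emitting sphere, (1−a)S·πr² = σ·4πr²·T⁴ ⇒ S = 4σT⁴/(1−a).
S = 4·5.67×10⁻⁸·(252)⁴/1.00 = 914.6 W/m².
Flux falls as S = L/(4πd²), so d = √(L/(4πS)) = √(1.88×10²⁸/(4π·914.6)).

d ≈ 1.28×10¹² m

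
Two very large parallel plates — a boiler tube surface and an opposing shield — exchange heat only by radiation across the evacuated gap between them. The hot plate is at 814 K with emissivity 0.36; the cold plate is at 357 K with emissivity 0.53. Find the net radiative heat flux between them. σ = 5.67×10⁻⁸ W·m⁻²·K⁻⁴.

q ≈ 6540 W/m²

For two infinite grey parallel plates, q = σ(T₁⁴ − T₂⁴)/(1/ε₁ + 1/ε₂ − 1).
T₁⁴ − T₂⁴ = 4.390×10¹¹ − 1.624×10¹⁰ = 4.228×10¹¹ K⁴.
1/ε₁ + 1/ε₂ − 1 = 2.778 + 1.887 − 1 = 3.665.
q = 5.67×10⁻⁸ × 4.228×10¹¹ / 3.665.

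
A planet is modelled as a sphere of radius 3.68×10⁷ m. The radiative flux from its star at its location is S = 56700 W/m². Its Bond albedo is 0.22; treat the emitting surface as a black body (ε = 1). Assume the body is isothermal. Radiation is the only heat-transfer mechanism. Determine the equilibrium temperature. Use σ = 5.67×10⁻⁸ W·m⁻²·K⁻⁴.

At equilibrium, absorbed power = emitted power.
Absorbing cross-section = πr² = 4.254×10¹⁵ m²; emitting surface = 4πr² = 1.702×10¹⁶ m² (ratio 4).
(1−a)S·A_cross = εσ·A_surf·T⁴  ⇒  T⁴ = (1−a)S/(4σ).
T⁴ = 0.780·56700/(4·5.67×10⁻⁸) = 1.950×10¹¹ K⁴.
T = (1.950×10¹¹)^(1/4).

T ≈ 665 K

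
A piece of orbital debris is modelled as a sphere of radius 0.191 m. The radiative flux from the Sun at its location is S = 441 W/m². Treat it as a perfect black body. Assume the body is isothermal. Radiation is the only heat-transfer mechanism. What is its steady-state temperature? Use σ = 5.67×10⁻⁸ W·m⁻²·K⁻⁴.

T ≈ 210 K

At equilibrium, absorbed power = emitted power.
Absorbing cross-section = πr² = 0.1146 m²; emitting surface = 4πr² = 0.4584 m² (ratio 4).
S·A_cross = εσ·A_surf·T⁴  ⇒  T⁴ = S/(4σ).
T⁴ = 1.00·441/(4·5.67×10⁻⁸) = 1.944×10⁹ K⁴.
T = (1.944×10⁹)^(1/4).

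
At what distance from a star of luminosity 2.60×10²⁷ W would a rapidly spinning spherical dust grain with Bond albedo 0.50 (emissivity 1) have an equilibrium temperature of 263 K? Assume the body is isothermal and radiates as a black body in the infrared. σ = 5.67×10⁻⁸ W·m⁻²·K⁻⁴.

For an isothermal black-emitting sphere, (1−a)S·πr² = σ·4πr²·T⁴ ⇒ S = 4σT⁴/(1−a).
S = 4·5.67×10⁻⁸·(263)⁴/0.500 = 2170 W/m².
Flux falls as S = L/(4πd²), so d = √(L/(4πS)) = √(2.60×10²⁷/(4π·2170)).

d ≈ 3.09×10¹¹ m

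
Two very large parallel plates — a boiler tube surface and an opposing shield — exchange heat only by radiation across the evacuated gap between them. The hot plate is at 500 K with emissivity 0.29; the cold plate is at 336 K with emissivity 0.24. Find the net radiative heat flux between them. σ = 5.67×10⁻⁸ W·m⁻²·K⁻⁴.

q ≈ 426 W/m²

For two infinite grey parallel plates, q = σ(T₁⁴ − T₂⁴)/(1/ε₁ + 1/ε₂ − 1).
T₁⁴ − T₂⁴ = 6.250×10¹⁰ − 1.275×10¹⁰ = 4.975×10¹⁰ K⁴.
1/ε₁ + 1/ε₂ − 1 = 3.448 + 4.167 − 1 = 6.615.
q = 5.67×10⁻⁸ × 4.975×10¹⁰ / 6.615.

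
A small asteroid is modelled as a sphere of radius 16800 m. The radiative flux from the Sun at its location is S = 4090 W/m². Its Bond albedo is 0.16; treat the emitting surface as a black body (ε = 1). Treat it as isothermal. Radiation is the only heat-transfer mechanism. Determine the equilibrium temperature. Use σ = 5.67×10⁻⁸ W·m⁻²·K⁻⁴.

T ≈ 351 K

At equilibrium, absorbed power = emitted power.
Absorbing cross-section = πr² = 8.867×10⁸ m²; emitting surface = 4πr² = 3.547×10⁹ m² (ratio 4).
(1−a)S·A_cross = εσ·A_surf·T⁴  ⇒  T⁴ = (1−a)S/(4σ).
T⁴ = 0.840·4090/(4·5.67×10⁻⁸) = 1.515×10¹⁰ K⁴.
T = (1.515×10¹⁰)^(1/4).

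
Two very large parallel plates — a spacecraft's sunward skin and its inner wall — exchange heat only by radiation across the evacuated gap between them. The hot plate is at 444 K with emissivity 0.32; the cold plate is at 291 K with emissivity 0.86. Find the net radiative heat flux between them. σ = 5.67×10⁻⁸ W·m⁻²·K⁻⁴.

For two infinite grey parallel plates, q = σ(T₁⁴ − T₂⁴)/(1/ε₁ + 1/ε₂ − 1).
T₁⁴ − T₂⁴ = 3.886×10¹⁰ − 7.171×10⁹ = 3.169×10¹⁰ K⁴.
1/ε₁ + 1/ε₂ − 1 = 3.125 + 1.163 − 1 = 3.288.
q = 5.67×10⁻⁸ × 3.169×10¹⁰ / 3.288.

q ≈ 547 W/m²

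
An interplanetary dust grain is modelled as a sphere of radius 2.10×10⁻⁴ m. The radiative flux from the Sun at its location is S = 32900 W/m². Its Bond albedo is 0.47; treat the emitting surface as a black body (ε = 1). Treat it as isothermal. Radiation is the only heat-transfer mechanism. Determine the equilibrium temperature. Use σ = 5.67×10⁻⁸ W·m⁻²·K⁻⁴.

T ≈ 527 K

At equilibrium, absorbed power = emitted power.
Absorbing cross-section = πr² = 1.385×10⁻⁷ m²; emitting surface = 4πr² = 5.542×10⁻⁷ m² (ratio 4).
(1−a)S·A_cross = εσ·A_surf·T⁴  ⇒  T⁴ = (1−a)S/(4σ).
T⁴ = 0.530·32900/(4·5.67×10⁻⁸) = 7.688×10¹⁰ K⁴.
T = (7.688×10¹⁰)^(1/4).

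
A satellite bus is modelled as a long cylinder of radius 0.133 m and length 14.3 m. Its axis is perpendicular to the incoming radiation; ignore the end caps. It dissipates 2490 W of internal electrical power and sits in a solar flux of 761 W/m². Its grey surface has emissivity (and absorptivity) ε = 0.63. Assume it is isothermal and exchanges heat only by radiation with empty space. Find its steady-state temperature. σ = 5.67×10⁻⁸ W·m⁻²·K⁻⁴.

T ≈ 317 K

At steady state, absorbed solar power + internal power = radiated power.
Absorbed: α·S·A_cross = 0.63·761·3.804 = 1824 W (cross-section 2rL).
Total input = 1824 + 2490 = 4314 W.
Radiated: εσ·A_surf·T⁴ with A_surf = 2πrL = 11.95 m².
T⁴ = 4314/(0.63·5.67×10⁻⁸·11.95) = 1.011×10¹⁰ K⁴.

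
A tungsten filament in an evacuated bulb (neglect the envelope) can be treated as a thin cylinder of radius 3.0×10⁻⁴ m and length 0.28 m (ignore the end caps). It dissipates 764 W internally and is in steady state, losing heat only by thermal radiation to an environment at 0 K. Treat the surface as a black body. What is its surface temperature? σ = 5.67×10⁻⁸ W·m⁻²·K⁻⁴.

T ≈ 2250 K

Steady state: internal power = radiated power, P = εσA T⁴.
Radiating area A = 2πrL = 5.278×10⁻⁴ m².
T⁴ = P/(εσA) = 764/(1.0·5.67×10⁻⁸·5.278×10⁻⁴) = 2.553×10¹³ K⁴.
T = (2.553×10¹³)^(1/4).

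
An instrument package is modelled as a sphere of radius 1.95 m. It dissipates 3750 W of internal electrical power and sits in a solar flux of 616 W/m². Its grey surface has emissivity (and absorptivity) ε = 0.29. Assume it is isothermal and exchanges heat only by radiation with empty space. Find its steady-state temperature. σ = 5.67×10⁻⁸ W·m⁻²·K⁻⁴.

T ≈ 294 K

At steady state, absorbed solar power + internal power = radiated power.
Absorbed: α·S·A_cross = 0.29·616·11.95 = 2134 W (cross-section πr²).
Total input = 2134 + 3750 = 5884 W.
Radiated: εσ·A_surf·T⁴ with A_surf = 4πr² = 47.78 m².
T⁴ = 5884/(0.29·5.67×10⁻⁸·47.78) = 7.489×10⁹ K⁴.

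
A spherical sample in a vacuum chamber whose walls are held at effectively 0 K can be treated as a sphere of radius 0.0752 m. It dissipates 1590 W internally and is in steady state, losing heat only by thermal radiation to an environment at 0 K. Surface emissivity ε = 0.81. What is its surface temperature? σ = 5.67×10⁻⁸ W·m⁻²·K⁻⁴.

Steady state: internal power = radiated power, P = εσA T⁴.
Radiating area A = 4πr² = 0.07106 m².
T⁴ = P/(εσA) = 1590/(0.81·5.67×10⁻⁸·0.07106) = 4.872×10¹¹ K⁴.
T = (4.872×10¹¹)^(1/4).

T ≈ 835 K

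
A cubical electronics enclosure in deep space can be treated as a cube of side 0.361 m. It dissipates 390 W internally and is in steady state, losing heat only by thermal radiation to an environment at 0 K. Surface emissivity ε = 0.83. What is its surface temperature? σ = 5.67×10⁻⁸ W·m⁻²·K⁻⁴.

T ≈ 321 K

Steady state: internal power = radiated power, P = εσA T⁴.
Radiating area A = 6L² = 0.7819 m².
T⁴ = P/(εσA) = 390/(0.83·5.67×10⁻⁸·0.7819) = 1.060×10¹⁰ K⁴.
T = (1.060×10¹⁰)^(1/4).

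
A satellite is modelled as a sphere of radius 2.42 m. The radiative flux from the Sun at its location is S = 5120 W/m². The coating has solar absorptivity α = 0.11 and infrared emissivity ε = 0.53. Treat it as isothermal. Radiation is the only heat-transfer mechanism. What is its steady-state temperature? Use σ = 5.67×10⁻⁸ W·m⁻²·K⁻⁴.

T ≈ 262 K

At equilibrium, absorbed power = emitted power.
Absorbing cross-section = πr² = 18.40 m²; emitting surface = 4πr² = 73.59 m² (ratio 4).
αS·A_cross = εσ·A_surf·T⁴  ⇒  T⁴ = αS/(ε·4σ).
T⁴ = 0.110·5120/(0.53·4·5.67×10⁻⁸) = 4.685×10⁹ K⁴.
T = (4.685×10⁹)^(1/4).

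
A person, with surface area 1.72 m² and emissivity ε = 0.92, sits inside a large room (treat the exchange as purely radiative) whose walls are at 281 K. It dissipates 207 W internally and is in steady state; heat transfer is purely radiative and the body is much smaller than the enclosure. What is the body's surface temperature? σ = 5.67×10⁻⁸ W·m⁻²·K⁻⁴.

For a small grey body in a large enclosure, net radiated power = εσA(T⁴ − T_w⁴).
Steady state: P = εσA(T⁴ − T_w⁴) with A = 1.72 m².
T⁴ = P/(εσA) + T_w⁴ = 207/(0.92·5.67×10⁻⁸·1.720) + (281)⁴
    = 2.307×10⁹ + 6.235×10⁹ = 8.542×10⁹ K⁴.

T ≈ 304 K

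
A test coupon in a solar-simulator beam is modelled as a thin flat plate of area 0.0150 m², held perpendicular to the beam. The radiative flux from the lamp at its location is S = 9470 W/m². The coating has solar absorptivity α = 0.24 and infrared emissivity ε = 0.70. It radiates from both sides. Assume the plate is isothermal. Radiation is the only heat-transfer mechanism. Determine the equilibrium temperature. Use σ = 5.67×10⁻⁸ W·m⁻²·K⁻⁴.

At equilibrium, absorbed power = emitted power.
Absorbing cross-section = A = 0.01500 m²; emitting surface = 2A = 0.03000 m² (ratio 2).
αS·A_cross = εσ·A_surf·T⁴  ⇒  T⁴ = αS/(ε·2σ).
T⁴ = 0.240·9470/(0.70·2·5.67×10⁻⁸) = 2.863×10¹⁰ K⁴.
T = (2.863×10¹⁰)^(1/4).

T ≈ 411 K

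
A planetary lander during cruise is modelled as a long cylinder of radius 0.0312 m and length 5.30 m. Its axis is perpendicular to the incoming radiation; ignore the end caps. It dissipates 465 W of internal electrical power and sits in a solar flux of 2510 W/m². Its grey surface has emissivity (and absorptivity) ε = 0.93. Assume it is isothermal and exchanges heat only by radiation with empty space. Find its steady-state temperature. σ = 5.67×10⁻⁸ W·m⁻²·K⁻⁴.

At steady state, absorbed solar power + internal power = radiated power.
Absorbed: α·S·A_cross = 0.93·2510·0.3307 = 772.0 W (cross-section 2rL).
Total input = 772.0 + 465 = 1237 W.
Radiated: εσ·A_surf·T⁴ with A_surf = 2πrL = 1.039 m².
T⁴ = 1237/(0.93·5.67×10⁻⁸·1.039) = 2.258×10¹⁰ K⁴.

T ≈ 388 K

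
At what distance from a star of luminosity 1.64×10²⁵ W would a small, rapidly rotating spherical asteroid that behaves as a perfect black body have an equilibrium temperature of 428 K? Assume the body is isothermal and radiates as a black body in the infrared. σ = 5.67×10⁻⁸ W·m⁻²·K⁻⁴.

For an isothermal black-emitting sphere, (1−a)S·πr² = σ·4πr²·T⁴ ⇒ S = 4σT⁴/(1−a).
S = 4·5.67×10⁻⁸·(428)⁴/1.00 = 7611 W/m².
Flux falls as S = L/(4πd²), so d = √(L/(4πS)) = √(1.64×10²⁵/(4π·7611)).

d ≈ 1.31×10¹⁰ m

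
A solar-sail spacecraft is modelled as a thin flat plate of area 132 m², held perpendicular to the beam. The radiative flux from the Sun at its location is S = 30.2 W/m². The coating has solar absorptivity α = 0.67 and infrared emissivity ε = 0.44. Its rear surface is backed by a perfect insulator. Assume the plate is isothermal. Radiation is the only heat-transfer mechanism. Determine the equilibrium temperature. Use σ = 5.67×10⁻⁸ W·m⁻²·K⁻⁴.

At equilibrium, absorbed power = emitted power.
Absorbing cross-section = A = 132.0 m²; emitting surface = A = 132.0 m² (ratio 1).
αS·A_cross = εσ·A_surf·T⁴  ⇒  T⁴ = αS/(ε·1σ).
T⁴ = 0.670·30.2/(0.44·1·5.67×10⁻⁸) = 8.110×10⁸ K⁴.
T = (8.110×10⁸)^(1/4).

T ≈ 169 K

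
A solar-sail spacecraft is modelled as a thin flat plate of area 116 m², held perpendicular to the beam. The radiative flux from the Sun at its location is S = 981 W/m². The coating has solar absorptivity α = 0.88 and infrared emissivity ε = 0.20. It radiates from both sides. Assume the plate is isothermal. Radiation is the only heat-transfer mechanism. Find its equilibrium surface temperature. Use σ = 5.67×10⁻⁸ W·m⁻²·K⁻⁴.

At equilibrium, absorbed power = emitted power.
Absorbing cross-section = A = 116.0 m²; emitting surface = 2A = 232.0 m² (ratio 2).
αS·A_cross = εσ·A_surf·T⁴  ⇒  T⁴ = αS/(ε·2σ).
T⁴ = 0.880·981/(0.20·2·5.67×10⁻⁸) = 3.806×10¹⁰ K⁴.
T = (3.806×10¹⁰)^(1/4).

T ≈ 442 K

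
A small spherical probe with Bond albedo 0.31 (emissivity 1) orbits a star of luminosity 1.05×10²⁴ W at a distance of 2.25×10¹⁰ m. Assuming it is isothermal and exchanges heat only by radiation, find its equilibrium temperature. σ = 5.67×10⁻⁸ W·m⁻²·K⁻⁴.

T ≈ 150 K

First find the stellar flux at distance d: S = L/(4πd²) = 1.05×10²⁴/(4π·(2.25×10¹⁰)²) = 165.0 W/m².
For an isothermal sphere, absorbed (1−a)S·πr² = emitted σ·4πr²·T⁴, so T⁴ = (1−a)S/(4σ).
T⁴ = 0.690·165.0/(4·5.67×10⁻⁸) = 5.021×10⁸ K⁴.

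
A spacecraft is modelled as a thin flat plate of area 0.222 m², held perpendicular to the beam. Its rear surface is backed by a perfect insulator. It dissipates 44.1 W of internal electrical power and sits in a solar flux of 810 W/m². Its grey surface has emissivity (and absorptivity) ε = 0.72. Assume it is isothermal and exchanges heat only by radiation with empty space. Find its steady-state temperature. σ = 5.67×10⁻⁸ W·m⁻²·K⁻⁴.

T ≈ 372 K

At steady state, absorbed solar power + internal power = radiated power.
Absorbed: α·S·A_cross = 0.72·810·0.2220 = 129.5 W (cross-section A).
Total input = 129.5 + 44.1 = 173.6 W.
Radiated: εσ·A_surf·T⁴ with A_surf = A = 0.2220 m².
T⁴ = 173.6/(0.72·5.67×10⁻⁸·0.2220) = 1.915×10¹⁰ K⁴.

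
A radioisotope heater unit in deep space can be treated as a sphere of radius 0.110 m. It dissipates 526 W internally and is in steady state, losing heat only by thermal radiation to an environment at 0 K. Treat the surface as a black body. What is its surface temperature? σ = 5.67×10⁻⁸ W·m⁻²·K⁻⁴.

T ≈ 497 K

Steady state: internal power = radiated power, P = εσA T⁴.
Radiating area A = 4πr² = 0.1521 m².
T⁴ = P/(εσA) = 526/(1.0·5.67×10⁻⁸·0.1521) = 6.101×10¹⁰ K⁴.
T = (6.101×10¹⁰)^(1/4).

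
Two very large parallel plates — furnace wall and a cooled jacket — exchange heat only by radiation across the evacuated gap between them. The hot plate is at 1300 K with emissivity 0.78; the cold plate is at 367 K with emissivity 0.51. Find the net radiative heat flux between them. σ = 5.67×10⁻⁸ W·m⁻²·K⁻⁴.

For two infinite grey parallel plates, q = σ(T₁⁴ − T₂⁴)/(1/ε₁ + 1/ε₂ − 1).
T₁⁴ − T₂⁴ = 2.856×10¹² − 1.814×10¹⁰ = 2.838×10¹² K⁴.
1/ε₁ + 1/ε₂ − 1 = 1.282 + 1.961 − 1 = 2.243.
q = 5.67×10⁻⁸ × 2.838×10¹² / 2.243.

q ≈ 71700 W/m²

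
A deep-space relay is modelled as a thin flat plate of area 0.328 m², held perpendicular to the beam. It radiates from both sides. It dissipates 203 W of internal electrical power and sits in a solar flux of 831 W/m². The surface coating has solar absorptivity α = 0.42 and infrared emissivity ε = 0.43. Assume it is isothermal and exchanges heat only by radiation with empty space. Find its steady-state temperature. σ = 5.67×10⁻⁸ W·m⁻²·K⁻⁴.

T ≈ 375 K

At steady state, absorbed solar power + internal power = radiated power.
Absorbed: α·S·A_cross = 0.42·831·0.3280 = 114.5 W (cross-section A).
Total input = 114.5 + 203 = 317.5 W.
Radiated: εσ·A_surf·T⁴ with A_surf = 2A = 0.6560 m².
T⁴ = 317.5/(0.43·5.67×10⁻⁸·0.6560) = 1.985×10¹⁰ K⁴.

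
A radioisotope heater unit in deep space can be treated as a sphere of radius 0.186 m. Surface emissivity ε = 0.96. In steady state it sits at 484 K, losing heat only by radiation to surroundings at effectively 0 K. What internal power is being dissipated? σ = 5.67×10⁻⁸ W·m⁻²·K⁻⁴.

P ≈ 1300 W

Steady state: P = εσA T⁴.
A = 4πr² = 0.4347 m²; T⁴ = (484)⁴ = 5.488×10¹⁰ K⁴.
P = 0.96 × 5.67×10⁻⁸ × 0.4347 × 5.488×10¹⁰.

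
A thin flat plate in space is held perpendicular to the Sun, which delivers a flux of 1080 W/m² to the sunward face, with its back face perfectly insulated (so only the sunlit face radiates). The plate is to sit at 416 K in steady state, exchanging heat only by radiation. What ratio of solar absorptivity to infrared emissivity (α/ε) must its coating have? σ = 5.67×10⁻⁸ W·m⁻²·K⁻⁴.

Balance: αS·A = εσ·1A·T⁴ ⇒ α/ε = σT⁴/S.
α/ε = 5.67×10⁻⁸·(416)⁴/1080 = 5.67×10⁻⁸·2.995×10¹⁰/1080.

α/ε ≈ 1.57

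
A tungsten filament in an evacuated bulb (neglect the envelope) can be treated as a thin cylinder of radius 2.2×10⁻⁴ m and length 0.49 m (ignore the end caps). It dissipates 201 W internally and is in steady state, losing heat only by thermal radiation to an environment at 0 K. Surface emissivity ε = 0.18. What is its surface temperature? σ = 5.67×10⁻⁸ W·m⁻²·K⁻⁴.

Steady state: internal power = radiated power, P = εσA T⁴.
Radiating area A = 2πrL = 6.773×10⁻⁴ m².
T⁴ = P/(εσA) = 201/(0.18·5.67×10⁻⁸·6.773×10⁻⁴) = 2.908×10¹³ K⁴.
T = (2.908×10¹³)^(1/4).

T ≈ 2320 K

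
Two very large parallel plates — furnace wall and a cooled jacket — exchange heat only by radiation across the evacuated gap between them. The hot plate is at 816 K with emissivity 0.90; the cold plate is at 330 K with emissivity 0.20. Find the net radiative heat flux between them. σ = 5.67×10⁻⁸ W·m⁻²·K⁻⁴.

q ≈ 4790 W/m²

For two infinite grey parallel plates, q = σ(T₁⁴ − T₂⁴)/(1/ε₁ + 1/ε₂ − 1).
T₁⁴ − T₂⁴ = 4.434×10¹¹ − 1.186×10¹⁰ = 4.315×10¹¹ K⁴.
1/ε₁ + 1/ε₂ − 1 = 1.111 + 5.000 − 1 = 5.111.
q = 5.67×10⁻⁸ × 4.315×10¹¹ / 5.111.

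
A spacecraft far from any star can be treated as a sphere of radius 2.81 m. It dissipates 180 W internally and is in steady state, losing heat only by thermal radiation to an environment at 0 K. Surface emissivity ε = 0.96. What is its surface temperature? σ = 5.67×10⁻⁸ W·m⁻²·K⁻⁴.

Steady state: internal power = radiated power, P = εσA T⁴.
Radiating area A = 4πr² = 99.23 m².
T⁴ = P/(εσA) = 180/(0.96·5.67×10⁻⁸·99.23) = 3.333×10⁷ K⁴.
T = (3.333×10⁷)^(1/4).

T ≈ 76.0 K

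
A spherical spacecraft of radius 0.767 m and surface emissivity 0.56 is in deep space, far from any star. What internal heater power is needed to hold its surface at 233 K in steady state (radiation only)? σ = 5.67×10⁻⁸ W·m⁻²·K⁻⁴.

P = εσ·4πr²·T⁴.
4πr² = 7.393 m²; T⁴ = 2.947×10⁹ K⁴.
P = 0.56·5.67×10⁻⁸·7.393·2.947×10⁹.

P ≈ 692 W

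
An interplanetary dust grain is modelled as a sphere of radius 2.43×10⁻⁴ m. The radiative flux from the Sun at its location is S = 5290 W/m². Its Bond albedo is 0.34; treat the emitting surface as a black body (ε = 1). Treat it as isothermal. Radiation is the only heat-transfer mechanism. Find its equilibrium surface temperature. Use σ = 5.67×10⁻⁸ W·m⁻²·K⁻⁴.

T ≈ 352 K

At equilibrium, absorbed power = emitted power.
Absorbing cross-section = πr² = 1.855×10⁻⁷ m²; emitting surface = 4πr² = 7.420×10⁻⁷ m² (ratio 4).
(1−a)S·A_cross = εσ·A_surf·T⁴  ⇒  T⁴ = (1−a)S/(4σ).
T⁴ = 0.660·5290/(4·5.67×10⁻⁸) = 1.539×10¹⁰ K⁴.
T = (1.539×10¹⁰)^(1/4).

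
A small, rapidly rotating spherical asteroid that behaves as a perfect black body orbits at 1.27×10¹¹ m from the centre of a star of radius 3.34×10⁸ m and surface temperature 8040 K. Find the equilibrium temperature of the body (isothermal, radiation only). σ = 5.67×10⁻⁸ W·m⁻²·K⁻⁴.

The star's surface emits σT_*⁴; at distance d the flux is S = σT_*⁴(R_*/d)².
S = 5.67×10⁻⁸·(8040)⁴·(3.34×10⁸/1.27×10¹¹)² = 1639 W/m².
For an isothermal sphere T⁴ = (1−a)S/(4σ) = 7.225×10⁹ K⁴.

T ≈ 292 K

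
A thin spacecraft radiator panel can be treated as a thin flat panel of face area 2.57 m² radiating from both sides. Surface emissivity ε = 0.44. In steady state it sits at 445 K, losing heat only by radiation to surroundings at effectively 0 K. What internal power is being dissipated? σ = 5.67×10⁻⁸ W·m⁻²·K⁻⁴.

Steady state: P = εσA T⁴.
A = 2·2.57 = 5.140 m²; T⁴ = (445)⁴ = 3.921×10¹⁰ K⁴.
P = 0.44 × 5.67×10⁻⁸ × 5.140 × 3.921×10¹⁰.

P ≈ 5030 W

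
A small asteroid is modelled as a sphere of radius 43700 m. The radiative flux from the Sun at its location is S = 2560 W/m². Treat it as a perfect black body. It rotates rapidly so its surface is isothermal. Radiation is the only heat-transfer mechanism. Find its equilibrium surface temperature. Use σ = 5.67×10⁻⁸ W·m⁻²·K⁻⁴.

At equilibrium, absorbed power = emitted power.
Absorbing cross-section = πr² = 5.999×10⁹ m²; emitting surface = 4πr² = 2.400×10¹⁰ m² (ratio 4).
S·A_cross = εσ·A_surf·T⁴  ⇒  T⁴ = S/(4σ).
T⁴ = 1.00·2560/(4·5.67×10⁻⁸) = 1.129×10¹⁰ K⁴.
T = (1.129×10¹⁰)^(1/4).

T ≈ 326 K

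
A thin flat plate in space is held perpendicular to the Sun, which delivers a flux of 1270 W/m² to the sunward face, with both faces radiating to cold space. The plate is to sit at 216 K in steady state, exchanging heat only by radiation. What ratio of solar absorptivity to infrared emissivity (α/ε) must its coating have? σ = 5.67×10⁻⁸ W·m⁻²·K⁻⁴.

α/ε ≈ 0.194

Balance: αS·A = εσ·2A·T⁴ ⇒ α/ε = 2σT⁴/S.
α/ε = 2·5.67×10⁻⁸·(216)⁴/1270 = 2·5.67×10⁻⁸·2.177×10⁹/1270.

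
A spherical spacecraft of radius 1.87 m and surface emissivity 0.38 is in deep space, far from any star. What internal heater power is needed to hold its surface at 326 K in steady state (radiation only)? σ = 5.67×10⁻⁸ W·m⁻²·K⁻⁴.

P = εσ·4πr²·T⁴.
4πr² = 43.94 m²; T⁴ = 1.129×10¹⁰ K⁴.
P = 0.38·5.67×10⁻⁸·43.94·1.129×10¹⁰.

P ≈ 10700 W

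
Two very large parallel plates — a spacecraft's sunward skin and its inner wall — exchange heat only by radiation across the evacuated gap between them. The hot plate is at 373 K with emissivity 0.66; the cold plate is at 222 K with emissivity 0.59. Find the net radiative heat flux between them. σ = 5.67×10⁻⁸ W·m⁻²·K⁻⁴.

q ≈ 434 W/m²

For two infinite grey parallel plates, q = σ(T₁⁴ − T₂⁴)/(1/ε₁ + 1/ε₂ − 1).
T₁⁴ − T₂⁴ = 1.936×10¹⁰ − 2.429×10⁹ = 1.693×10¹⁰ K⁴.
1/ε₁ + 1/ε₂ − 1 = 1.515 + 1.695 − 1 = 2.210.
q = 5.67×10⁻⁸ × 1.693×10¹⁰ / 2.210.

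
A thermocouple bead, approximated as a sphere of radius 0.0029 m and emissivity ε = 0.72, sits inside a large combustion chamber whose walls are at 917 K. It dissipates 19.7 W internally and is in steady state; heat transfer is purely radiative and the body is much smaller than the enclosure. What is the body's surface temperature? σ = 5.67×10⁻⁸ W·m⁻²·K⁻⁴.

For a small grey body in a large enclosure, net radiated power = εσA(T⁴ − T_w⁴).
Steady state: P = εσA(T⁴ − T_w⁴) with A = 4πr² = 1.057×10⁻⁴ m².
T⁴ = P/(εσA) + T_w⁴ = 19.7/(0.72·5.67×10⁻⁸·1.057×10⁻⁴) + (917)⁴
    = 4.566×10¹² + 7.071×10¹¹ = 5.273×10¹² K⁴.

T ≈ 1520 K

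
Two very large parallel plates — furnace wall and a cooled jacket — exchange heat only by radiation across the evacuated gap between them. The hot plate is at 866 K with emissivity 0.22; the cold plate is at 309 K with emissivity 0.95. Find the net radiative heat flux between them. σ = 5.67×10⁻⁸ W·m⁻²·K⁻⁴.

For two infinite grey parallel plates, q = σ(T₁⁴ − T₂⁴)/(1/ε₁ + 1/ε₂ − 1).
T₁⁴ − T₂⁴ = 5.624×10¹¹ − 9.117×10⁹ = 5.533×10¹¹ K⁴.
1/ε₁ + 1/ε₂ − 1 = 4.545 + 1.053 − 1 = 4.598.
q = 5.67×10⁻⁸ × 5.533×10¹¹ / 4.598.

q ≈ 6820 W/m²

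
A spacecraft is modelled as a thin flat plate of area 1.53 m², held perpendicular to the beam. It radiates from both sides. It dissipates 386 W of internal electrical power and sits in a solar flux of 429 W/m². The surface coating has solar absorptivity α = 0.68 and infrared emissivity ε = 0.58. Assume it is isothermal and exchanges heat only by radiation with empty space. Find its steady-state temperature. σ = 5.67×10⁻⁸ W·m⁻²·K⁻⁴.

At steady state, absorbed solar power + internal power = radiated power.
Absorbed: α·S·A_cross = 0.68·429·1.530 = 446.3 W (cross-section A).
Total input = 446.3 + 386 = 832.3 W.
Radiated: εσ·A_surf·T⁴ with A_surf = 2A = 3.060 m².
T⁴ = 832.3/(0.58·5.67×10⁻⁸·3.060) = 8.271×10⁹ K⁴.

T ≈ 302 K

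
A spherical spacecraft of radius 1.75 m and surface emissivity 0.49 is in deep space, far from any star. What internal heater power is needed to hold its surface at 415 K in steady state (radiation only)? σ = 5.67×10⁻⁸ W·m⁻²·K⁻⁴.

P = εσ·4πr²·T⁴.
4πr² = 38.48 m²; T⁴ = 2.966×10¹⁰ K⁴.
P = 0.49·5.67×10⁻⁸·38.48·2.966×10¹⁰.

P ≈ 31700 W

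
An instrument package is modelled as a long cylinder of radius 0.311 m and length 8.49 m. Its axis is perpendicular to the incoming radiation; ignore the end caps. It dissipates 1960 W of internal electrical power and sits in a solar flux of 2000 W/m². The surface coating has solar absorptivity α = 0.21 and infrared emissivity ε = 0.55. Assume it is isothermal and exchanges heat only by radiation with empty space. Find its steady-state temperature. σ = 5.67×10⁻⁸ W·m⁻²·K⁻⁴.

T ≈ 300 K

At steady state, absorbed solar power + internal power = radiated power.
Absorbed: α·S·A_cross = 0.21·2000·5.281 = 2218 W (cross-section 2rL).
Total input = 2218 + 1960 = 4178 W.
Radiated: εσ·A_surf·T⁴ with A_surf = 2πrL = 16.59 m².
T⁴ = 4178/(0.55·5.67×10⁻⁸·16.59) = 8.075×10⁹ K⁴.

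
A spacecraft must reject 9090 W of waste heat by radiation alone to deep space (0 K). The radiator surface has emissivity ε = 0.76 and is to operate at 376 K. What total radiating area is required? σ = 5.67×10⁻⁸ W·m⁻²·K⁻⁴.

P = εσA T⁴ ⇒ A = P/(εσT⁴).
T⁴ = 1.999×10¹⁰ K⁴.
A = 9090/(0.76 × 5.67×10⁻⁸ × 1.999×10¹⁰).

A ≈ 10.6 m²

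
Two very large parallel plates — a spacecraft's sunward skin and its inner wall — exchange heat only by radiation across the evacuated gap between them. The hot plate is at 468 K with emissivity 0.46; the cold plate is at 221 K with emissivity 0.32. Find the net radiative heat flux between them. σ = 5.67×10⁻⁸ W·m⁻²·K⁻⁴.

q ≈ 601 W/m²

For two infinite grey parallel plates, q = σ(T₁⁴ − T₂⁴)/(1/ε₁ + 1/ε₂ − 1).
T₁⁴ − T₂⁴ = 4.797×10¹⁰ − 2.385×10⁹ = 4.559×10¹⁰ K⁴.
1/ε₁ + 1/ε₂ − 1 = 2.174 + 3.125 − 1 = 4.299.
q = 5.67×10⁻⁸ × 4.559×10¹⁰ / 4.299.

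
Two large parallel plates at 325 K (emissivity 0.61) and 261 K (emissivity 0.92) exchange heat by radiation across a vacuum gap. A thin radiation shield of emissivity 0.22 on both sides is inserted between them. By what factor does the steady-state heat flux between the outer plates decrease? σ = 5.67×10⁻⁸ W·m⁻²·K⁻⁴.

Without shield: q₀ = σΔ(T⁴)/(1/ε₁+1/ε₂−1) with denominator 1.726.
With shield the two gaps are in series; the resistances add: (1/ε₁+1/ε_s−1)+(1/ε_s+1/ε₂−1) = 5.185+4.632 = 9.817.
Heat-flux ratio q₀/q = 9.817/1.726.

factor ≈ 5.69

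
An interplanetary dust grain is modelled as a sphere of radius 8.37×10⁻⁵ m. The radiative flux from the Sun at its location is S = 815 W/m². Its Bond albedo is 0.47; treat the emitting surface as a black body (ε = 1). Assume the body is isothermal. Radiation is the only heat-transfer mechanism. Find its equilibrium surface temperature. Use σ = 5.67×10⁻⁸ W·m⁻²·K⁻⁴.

T ≈ 209 K

At equilibrium, absorbed power = emitted power.
Absorbing cross-section = πr² = 2.201×10⁻⁸ m²; emitting surface = 4πr² = 8.804×10⁻⁸ m² (ratio 4).
(1−a)S·A_cross = εσ·A_surf·T⁴  ⇒  T⁴ = (1−a)S/(4σ).
T⁴ = 0.530·815/(4·5.67×10⁻⁸) = 1.905×10⁹ K⁴.
T = (1.905×10⁹)^(1/4).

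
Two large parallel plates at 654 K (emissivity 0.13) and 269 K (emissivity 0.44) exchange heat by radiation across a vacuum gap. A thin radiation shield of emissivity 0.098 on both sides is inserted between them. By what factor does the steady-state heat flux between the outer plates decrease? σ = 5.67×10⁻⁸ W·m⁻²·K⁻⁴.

factor ≈ 3.16

Without shield: q₀ = σΔ(T⁴)/(1/ε₁+1/ε₂−1) with denominator 8.965.
With shield the two gaps are in series; the resistances add: (1/ε₁+1/ε_s−1)+(1/ε_s+1/ε₂−1) = 16.90+11.48 = 28.37.
Heat-flux ratio q₀/q = 28.37/8.965.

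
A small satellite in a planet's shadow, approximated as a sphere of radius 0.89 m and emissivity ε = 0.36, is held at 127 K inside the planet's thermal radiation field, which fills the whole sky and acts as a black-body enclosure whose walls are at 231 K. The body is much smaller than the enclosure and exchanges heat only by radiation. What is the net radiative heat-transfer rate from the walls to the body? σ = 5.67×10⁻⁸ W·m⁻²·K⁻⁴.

For a small grey body in a large enclosure: P_net = εσA(T_body⁴ − T_wall⁴).
A = 4πr² = 9.954 m²; T_body⁴ − T_wall⁴ = 2.601×10⁸ − 2.847×10⁹ = -2.587×10⁹ K⁴.
|P_net| = 0.36·5.67×10⁻⁸·9.954·2.587×10⁹.

P_net ≈ 526 W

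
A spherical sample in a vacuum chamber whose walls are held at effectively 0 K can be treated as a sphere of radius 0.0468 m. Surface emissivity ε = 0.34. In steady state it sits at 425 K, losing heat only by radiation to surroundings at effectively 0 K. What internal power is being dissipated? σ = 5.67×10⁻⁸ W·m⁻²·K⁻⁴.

P ≈ 17.3 W

Steady state: P = εσA T⁴.
A = 4πr² = 0.02752 m²; T⁴ = (425)⁴ = 3.263×10¹⁰ K⁴.
P = 0.34 × 5.67×10⁻⁸ × 0.02752 × 3.263×10¹⁰.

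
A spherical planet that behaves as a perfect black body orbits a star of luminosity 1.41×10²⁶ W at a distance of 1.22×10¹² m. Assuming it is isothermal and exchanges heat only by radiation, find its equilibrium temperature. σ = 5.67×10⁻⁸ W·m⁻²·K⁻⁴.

T ≈ 75.9 K

First find the stellar flux at distance d: S = L/(4πd²) = 1.41×10²⁶/(4π·(1.22×10¹²)²) = 7.539 W/m².
For an isothermal sphere, absorbed (1−a)S·πr² = emitted σ·4πr²·T⁴, so T⁴ = (1−a)S/(4σ).
T⁴ = 1.00·7.539/(4·5.67×10⁻⁸) = 3.324×10⁷ K⁴.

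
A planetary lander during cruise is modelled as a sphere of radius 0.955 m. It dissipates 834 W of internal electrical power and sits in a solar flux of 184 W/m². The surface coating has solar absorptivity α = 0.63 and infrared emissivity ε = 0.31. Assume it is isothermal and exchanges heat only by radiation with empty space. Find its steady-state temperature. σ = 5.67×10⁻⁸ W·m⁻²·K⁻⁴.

At steady state, absorbed solar power + internal power = radiated power.
Absorbed: α·S·A_cross = 0.63·184·2.865 = 332.1 W (cross-section πr²).
Total input = 332.1 + 834 = 1166 W.
Radiated: εσ·A_surf·T⁴ with A_surf = 4πr² = 11.46 m².
T⁴ = 1166/(0.31·5.67×10⁻⁸·11.46) = 5.789×10⁹ K⁴.

T ≈ 276 K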